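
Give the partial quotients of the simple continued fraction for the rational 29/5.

[5; 1, 4]

Run the Euclidean algorithm on 29 and 5; the successive quotients are the partial quotients a_0, a_1, ... (each step inverts the fractional part left over by the previous one):
  29 = 5*5 + 4, so a_0 = 5.
  5 = 1*4 + 1, so a_1 = 1.
  4 = 4*1 + 0, so a_2 = 4.
The remainder reaches 0 after 3 divisions, so the expansion has 3 partial quotients, read off in order.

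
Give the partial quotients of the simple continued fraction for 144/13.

[11; 13]

Run the Euclidean algorithm on 144 and 13; the successive quotients are the partial quotients a_0, a_1, ... (each step inverts the fractional part left over by the previous one):
  144 = 11*13 + 1, so a_0 = 11.
  13 = 13*1 + 0, so a_1 = 13.
The remainder reaches 0 after 2 divisions, so the expansion has 2 partial quotients, read off in order.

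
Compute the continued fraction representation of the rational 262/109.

Run the Euclidean algorithm on 262 and 109; the successive quotients are the partial quotients a_0, a_1, ... (each step inverts the fractional part left over by the previous one):
  262 = 2*109 + 44, so a_0 = 2.
  109 = 2*44 + 21, so a_1 = 2.
  44 = 2*21 + 2, so a_2 = 2.
  21 = 10*2 + 1, so a_3 = 10.
  2 = 2*1 + 0, so a_4 = 2.
The remainder reaches 0 after 5 divisions, so the expansion has 5 partial quotients, read off in order.

[2; 2, 2, 10, 2]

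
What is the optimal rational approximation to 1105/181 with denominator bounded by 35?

116/19

Expand x = 1105/181 as a continued fraction with the Euclidean algorithm:
  1105 = 6*181 + 19, so a_0 = 6.
  181 = 9*19 + 10, so a_1 = 9.
  19 = 1*10 + 9, so a_2 = 1.
  10 = 1*9 + 1, so a_3 = 1.
  9 = 9*1 + 0, so a_4 = 9.
so x = [6; 9, 1, 1, 9].
Convergents (p_i = a_i*p_{i-1} + p_{i-2}, q_i = a_i*q_{i-1} + q_{i-2} with p_{-2}=0, p_{-1}=1, q_{-2}=1, q_{-1}=0), until the denominator exceeds 35:
  i=0: a_0=6, p_0 = 6*1 + 0 = 6, q_0 = 6*0 + 1 = 1.
  i=1: a_1=9, p_1 = 9*6 + 1 = 55, q_1 = 9*1 + 0 = 9.
  i=2: a_2=1, p_2 = 1*55 + 6 = 61, q_2 = 1*9 + 1 = 10.
  i=3: a_3=1, p_3 = 1*61 + 55 = 116, q_3 = 1*10 + 9 = 19.
  i=4: a_4=9, p_4 = 9*116 + 61 = 1105, q_4 = 9*19 + 10 = 181.
q_4 = 181 > 35, so the last convergent with denominator <= 35 is p_3/q_3 = 116/19.
The closest fraction with denominator <= 35 is either p_3/q_3 or the intermediate fraction (k*p_3 + p_2)/(k*q_3 + q_2) with the largest k >= 1 whose denominator stays <= 35; these approach x as k grows, and every other convergent or intermediate fraction in range is farther away.
Largest k: floor((35 - q_2)/q_3) = floor((35 - 10)/19) = 1.
That gives (1*116 + 61)/(1*19 + 10) = 177/29.
Compare the errors: |x - 116/19| = |1105*19 - 116*181|/(181*19) = 1/3439, and |x - 177/29| = |1105*29 - 177*181|/(181*29) = 8/5249.
Cross-multiplying, 1*5249 = 5249 < 27512 = 8*3439, so 1/3439 is smaller: the convergent 116/19 is closer to x than 177/29.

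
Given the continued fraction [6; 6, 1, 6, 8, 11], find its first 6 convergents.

Using the convergent recurrence p_i = a_i*p_{i-1} + p_{i-2}, q_i = a_i*q_{i-1} + q_{i-2} with p_{-2}=0, p_{-1}=1, q_{-2}=1, q_{-1}=0:
  i=0: a_0=6, p_0 = 6*1 + 0 = 6, q_0 = 6*0 + 1 = 1.
  i=1: a_1=6, p_1 = 6*6 + 1 = 37, q_1 = 6*1 + 0 = 6.
  i=2: a_2=1, p_2 = 1*37 + 6 = 43, q_2 = 1*6 + 1 = 7.
  i=3: a_3=6, p_3 = 6*43 + 37 = 295, q_3 = 6*7 + 6 = 48.
  i=4: a_4=8, p_4 = 8*295 + 43 = 2403, q_4 = 8*48 + 7 = 391.
  i=5: a_5=11, p_5 = 11*2403 + 295 = 26728, q_5 = 11*391 + 48 = 4349.

6/1, 37/6, 43/7, 295/48, 2403/391, 26728/4349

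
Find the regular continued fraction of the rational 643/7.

Run the Euclidean algorithm on 643 and 7; the successive quotients are the partial quotients a_0, a_1, ... (each step inverts the fractional part left over by the previous one):
  643 = 91*7 + 6, so a_0 = 91.
  7 = 1*6 + 1, so a_1 = 1.
  6 = 6*1 + 0, so a_2 = 6.
The remainder reaches 0 after 3 divisions, so the expansion has 3 partial quotients, read off in order.

[91; 1, 6]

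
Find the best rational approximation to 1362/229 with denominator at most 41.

113/19

Expand x = 1362/229 as a continued fraction with the Euclidean algorithm:
  1362 = 5*229 + 217, so a_0 = 5.
  229 = 1*217 + 12, so a_1 = 1.
  217 = 18*12 + 1, so a_2 = 18.
  12 = 12*1 + 0, so a_3 = 12.
so x = [5; 1, 18, 12].
Convergents (p_i = a_i*p_{i-1} + p_{i-2}, q_i = a_i*q_{i-1} + q_{i-2} with p_{-2}=0, p_{-1}=1, q_{-2}=1, q_{-1}=0), until the denominator exceeds 41:
  i=0: a_0=5, p_0 = 5*1 + 0 = 5, q_0 = 5*0 + 1 = 1.
  i=1: a_1=1, p_1 = 1*5 + 1 = 6, q_1 = 1*1 + 0 = 1.
  i=2: a_2=18, p_2 = 18*6 + 5 = 113, q_2 = 18*1 + 1 = 19.
  i=3: a_3=12, p_3 = 12*113 + 6 = 1362, q_3 = 12*19 + 1 = 229.
q_3 = 229 > 41, so the last convergent with denominator <= 41 is p_2/q_2 = 113/19.
The closest fraction with denominator <= 41 is either p_2/q_2 or the intermediate fraction (k*p_2 + p_1)/(k*q_2 + q_1) with the largest k >= 1 whose denominator stays <= 41; these approach x as k grows, and every other convergent or intermediate fraction in range is farther away.
Largest k: floor((41 - q_1)/q_2) = floor((41 - 1)/19) = 2.
That gives (2*113 + 6)/(2*19 + 1) = 232/39.
Compare the errors: |x - 113/19| = |1362*19 - 113*229|/(229*19) = 1/4351, and |x - 232/39| = |1362*39 - 232*229|/(229*39) = 10/8931.
Cross-multiplying, 1*8931 = 8931 < 43510 = 10*4351, so 1/4351 is smaller: the convergent 113/19 is closer to x than 232/39.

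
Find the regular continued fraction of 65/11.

Run the Euclidean algorithm on 65 and 11; the successive quotients are the partial quotients a_0, a_1, ... (each step inverts the fractional part left over by the previous one):
  65 = 5*11 + 10, so a_0 = 5.
  11 = 1*10 + 1, so a_1 = 1.
  10 = 10*1 + 0, so a_2 = 10.
The remainder reaches 0 after 3 divisions, so the expansion has 3 partial quotients, read off in order.

[5; 1, 10]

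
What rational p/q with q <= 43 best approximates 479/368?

56/43

Expand x = 479/368 as a continued fraction with the Euclidean algorithm:
  479 = 1*368 + 111, so a_0 = 1.
  368 = 3*111 + 35, so a_1 = 3.
  111 = 3*35 + 6, so a_2 = 3.
  35 = 5*6 + 5, so a_3 = 5.
  6 = 1*5 + 1, so a_4 = 1.
  5 = 5*1 + 0, so a_5 = 5.
so x = [1; 3, 3, 5, 1, 5].
Convergents (p_i = a_i*p_{i-1} + p_{i-2}, q_i = a_i*q_{i-1} + q_{i-2} with p_{-2}=0, p_{-1}=1, q_{-2}=1, q_{-1}=0), until the denominator exceeds 43:
  i=0: a_0=1, p_0 = 1*1 + 0 = 1, q_0 = 1*0 + 1 = 1.
  i=1: a_1=3, p_1 = 3*1 + 1 = 4, q_1 = 3*1 + 0 = 3.
  i=2: a_2=3, p_2 = 3*4 + 1 = 13, q_2 = 3*3 + 1 = 10.
  i=3: a_3=5, p_3 = 5*13 + 4 = 69, q_3 = 5*10 + 3 = 53.
q_3 = 53 > 43, so the last convergent with denominator <= 43 is p_2/q_2 = 13/10.
The closest fraction with denominator <= 43 is either p_2/q_2 or the intermediate fraction (k*p_2 + p_1)/(k*q_2 + q_1) with the largest k >= 1 whose denominator stays <= 43; these approach x as k grows, and every other convergent or intermediate fraction in range is farther away.
Largest k: floor((43 - q_1)/q_2) = floor((43 - 3)/10) = 4.
That gives (4*13 + 4)/(4*10 + 3) = 56/43.
Compare the errors: |x - 13/10| = |479*10 - 13*368|/(368*10) = 6/3680, and |x - 56/43| = |479*43 - 56*368|/(368*43) = 11/15824.
Cross-multiplying, 11*3680 = 40480 < 94944 = 6*15824, so 11/15824 is smaller: the intermediate fraction 56/43 is closer to x than 13/10.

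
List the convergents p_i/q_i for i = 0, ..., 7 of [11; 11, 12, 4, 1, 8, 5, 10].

Using the convergent recurrence p_i = a_i*p_{i-1} + p_{i-2}, q_i = a_i*q_{i-1} + q_{i-2} with p_{-2}=0, p_{-1}=1, q_{-2}=1, q_{-1}=0:
  i=0: a_0=11, p_0 = 11*1 + 0 = 11, q_0 = 11*0 + 1 = 1.
  i=1: a_1=11, p_1 = 11*11 + 1 = 122, q_1 = 11*1 + 0 = 11.
  i=2: a_2=12, p_2 = 12*122 + 11 = 1475, q_2 = 12*11 + 1 = 133.
  i=3: a_3=4, p_3 = 4*1475 + 122 = 6022, q_3 = 4*133 + 11 = 543.
  i=4: a_4=1, p_4 = 1*6022 + 1475 = 7497, q_4 = 1*543 + 133 = 676.
  i=5: a_5=8, p_5 = 8*7497 + 6022 = 65998, q_5 = 8*676 + 543 = 5951.
  i=6: a_6=5, p_6 = 5*65998 + 7497 = 337487, q_6 = 5*5951 + 676 = 30431.
  i=7: a_7=10, p_7 = 10*337487 + 65998 = 3440868, q_7 = 10*30431 + 5951 = 310261.

11/1, 122/11, 1475/133, 6022/543, 7497/676, 65998/5951, 337487/30431, 3440868/310261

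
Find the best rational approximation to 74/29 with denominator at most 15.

23/9

Expand x = 74/29 as a continued fraction with the Euclidean algorithm:
  74 = 2*29 + 16, so a_0 = 2.
  29 = 1*16 + 13, so a_1 = 1.
  16 = 1*13 + 3, so a_2 = 1.
  13 = 4*3 + 1, so a_3 = 4.
  3 = 3*1 + 0, so a_4 = 3.
so x = [2; 1, 1, 4, 3].
Convergents (p_i = a_i*p_{i-1} + p_{i-2}, q_i = a_i*q_{i-1} + q_{i-2} with p_{-2}=0, p_{-1}=1, q_{-2}=1, q_{-1}=0), until the denominator exceeds 15:
  i=0: a_0=2, p_0 = 2*1 + 0 = 2, q_0 = 2*0 + 1 = 1.
  i=1: a_1=1, p_1 = 1*2 + 1 = 3, q_1 = 1*1 + 0 = 1.
  i=2: a_2=1, p_2 = 1*3 + 2 = 5, q_2 = 1*1 + 1 = 2.
  i=3: a_3=4, p_3 = 4*5 + 3 = 23, q_3 = 4*2 + 1 = 9.
  i=4: a_4=3, p_4 = 3*23 + 5 = 74, q_4 = 3*9 + 2 = 29.
q_4 = 29 > 15, so the last convergent with denominator <= 15 is p_3/q_3 = 23/9.
The closest fraction with denominator <= 15 is either p_3/q_3 or the intermediate fraction (k*p_3 + p_2)/(k*q_3 + q_2) with the largest k >= 1 whose denominator stays <= 15; these approach x as k grows, and every other convergent or intermediate fraction in range is farther away.
Largest k: floor((15 - q_2)/q_3) = floor((15 - 2)/9) = 1.
That gives (1*23 + 5)/(1*9 + 2) = 28/11.
Compare the errors: |x - 23/9| = |74*9 - 23*29|/(29*9) = 1/261, and |x - 28/11| = |74*11 - 28*29|/(29*11) = 2/319.
Cross-multiplying, 1*319 = 319 < 522 = 2*261, so 1/261 is smaller: the convergent 23/9 is closer to x than 28/11.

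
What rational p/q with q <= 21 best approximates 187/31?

127/21

Expand x = 187/31 as a continued fraction with the Euclidean algorithm:
  187 = 6*31 + 1, so a_0 = 6.
  31 = 31*1 + 0, so a_1 = 31.
so x = [6; 31].
Convergents (p_i = a_i*p_{i-1} + p_{i-2}, q_i = a_i*q_{i-1} + q_{i-2} with p_{-2}=0, p_{-1}=1, q_{-2}=1, q_{-1}=0), until the denominator exceeds 21:
  i=0: a_0=6, p_0 = 6*1 + 0 = 6, q_0 = 6*0 + 1 = 1.
  i=1: a_1=31, p_1 = 31*6 + 1 = 187, q_1 = 31*1 + 0 = 31.
q_1 = 31 > 21, so the last convergent with denominator <= 21 is p_0/q_0 = 6/1.
The closest fraction with denominator <= 21 is either p_0/q_0 or the intermediate fraction (k*p_0 + p_{-1})/(k*q_0 + q_{-1}) with the largest k >= 1 whose denominator stays <= 21; these approach x as k grows, and every other convergent or intermediate fraction in range is farther away.
Largest k: floor((21 - q_{-1})/q_0) = floor((21 - 0)/1) = 21 (using the seeds p_{-1} = 1, q_{-1} = 0).
That gives (21*6 + 1)/(21*1 + 0) = 127/21.
Compare the errors: |x - 6/1| = |187*1 - 6*31|/(31*1) = 1/31, and |x - 127/21| = |187*21 - 127*31|/(31*21) = 10/651.
Cross-multiplying, 10*31 = 310 < 651 = 1*651, so 10/651 is smaller: the intermediate fraction 127/21 is closer to x than 6/1.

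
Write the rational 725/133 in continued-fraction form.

Run the Euclidean algorithm on 725 and 133; the successive quotients are the partial quotients a_0, a_1, ... (each step inverts the fractional part left over by the previous one):
  725 = 5*133 + 60, so a_0 = 5.
  133 = 2*60 + 13, so a_1 = 2.
  60 = 4*13 + 8, so a_2 = 4.
  13 = 1*8 + 5, so a_3 = 1.
  8 = 1*5 + 3, so a_4 = 1.
  5 = 1*3 + 2, so a_5 = 1.
  3 = 1*2 + 1, so a_6 = 1.
  2 = 2*1 + 0, so a_7 = 2.
The remainder reaches 0 after 8 divisions, so the expansion has 8 partial quotients, read off in order.

[5; 2, 4, 1, 1, 1, 1, 2]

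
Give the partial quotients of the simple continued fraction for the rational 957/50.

[19; 7, 7]

Run the Euclidean algorithm on 957 and 50; the successive quotients are the partial quotients a_0, a_1, ... (each step inverts the fractional part left over by the previous one):
  957 = 19*50 + 7, so a_0 = 19.
  50 = 7*7 + 1, so a_1 = 7.
  7 = 7*1 + 0, so a_2 = 7.
The remainder reaches 0 after 3 divisions, so the expansion has 3 partial quotients, read off in order.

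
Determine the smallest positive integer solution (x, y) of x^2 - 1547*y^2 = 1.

First expand sqrt(1547) as a continued fraction. With x_i = (sqrt(1547) + m_i)/d_i and (m_0, d_0) = (0, 1): a_0 = floor(sqrt(1547)) = 39, since 39^2 = 1521 <= 1547 < 1600 = 40^2.
Iterate m_{i+1} = d_i*a_i - m_i, d_{i+1} = (1547 - m_{i+1}^2)/d_i, a_{i+1} = floor((a_0 + m_{i+1})/d_{i+1}):
  m_1 = 1*39 - 0 = 39, d_1 = (1547 - 39^2)/1 = 26/1 = 26, a_1 = floor((39 + 39)/26) = 3.
  m_2 = 26*3 - 39 = 39, d_2 = (1547 - 39^2)/26 = 26/26 = 1, a_2 = floor((39 + 39)/1) = 78.
  m_3 = 1*78 - 39 = 39, d_3 = (1547 - 39^2)/1 = 26/1 = 26: (m_3, d_3) = (m_1, d_1) = (39, 26), so from here the quotients repeat a_1, a_2; the period length is 2.
So sqrt(1547) = [39; (3, 78)] with period length k = 2.
k is even, so the fundamental solution of x^2 - 1547y^2 = 1 is (p_{k-1}, q_{k-1}) = (p_1, q_1); compute convergents through index 1.
Convergents (p_i = a_i*p_{i-1} + p_{i-2}, q_i = a_i*q_{i-1} + q_{i-2} with p_{-2}=0, p_{-1}=1, q_{-2}=1, q_{-1}=0):
  i=0: a_0=39, p_0 = 39*1 + 0 = 39, q_0 = 39*0 + 1 = 1.
  i=1: a_1=3, p_1 = 3*39 + 1 = 118, q_1 = 3*1 + 0 = 3.
Check: 118^2 - 1547*3^2 = 13924 - 13923 = 1, so (x, y) = (118, 3) solves the equation, and by the theorem it is the least positive solution.

(x, y) = (118, 3)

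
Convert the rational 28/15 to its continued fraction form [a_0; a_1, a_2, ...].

Run the Euclidean algorithm on 28 and 15; the successive quotients are the partial quotients a_0, a_1, ... (each step inverts the fractional part left over by the previous one):
  28 = 1*15 + 13, so a_0 = 1.
  15 = 1*13 + 2, so a_1 = 1.
  13 = 6*2 + 1, so a_2 = 6.
  2 = 2*1 + 0, so a_3 = 2.
The remainder reaches 0 after 4 divisions, so the expansion has 4 partial quotients, read off in order.

[1; 1, 6, 2]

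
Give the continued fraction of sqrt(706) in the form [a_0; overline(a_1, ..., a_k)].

Write x_i = (sqrt(706) + m_i)/d_i with (m_0, d_0) = (0, 1). a_0 = floor(sqrt(706)) = 26, since 26^2 = 676 <= 706 < 729 = 27^2.
Iterate m_{i+1} = d_i*a_i - m_i, d_{i+1} = (706 - m_{i+1}^2)/d_i, a_{i+1} = floor((a_0 + m_{i+1})/d_{i+1}):
  m_1 = 1*26 - 0 = 26, d_1 = (706 - 26^2)/1 = 30/1 = 30, a_1 = floor((26 + 26)/30) = 1.
  m_2 = 30*1 - 26 = 4, d_2 = (706 - 4^2)/30 = 690/30 = 23, a_2 = floor((26 + 4)/23) = 1.
  m_3 = 23*1 - 4 = 19, d_3 = (706 - 19^2)/23 = 345/23 = 15, a_3 = floor((26 + 19)/15) = 3.
  m_4 = 15*3 - 19 = 26, d_4 = (706 - 26^2)/15 = 30/15 = 2, a_4 = floor((26 + 26)/2) = 26.
  m_5 = 2*26 - 26 = 26, d_5 = (706 - 26^2)/2 = 30/2 = 15, a_5 = floor((26 + 26)/15) = 3.
  m_6 = 15*3 - 26 = 19, d_6 = (706 - 19^2)/15 = 345/15 = 23, a_6 = floor((26 + 19)/23) = 1.
  m_7 = 23*1 - 19 = 4, d_7 = (706 - 4^2)/23 = 690/23 = 30, a_7 = floor((26 + 4)/30) = 1.
  m_8 = 30*1 - 4 = 26, d_8 = (706 - 26^2)/30 = 30/30 = 1, a_8 = floor((26 + 26)/1) = 52.
  m_9 = 1*52 - 26 = 26, d_9 = (706 - 26^2)/1 = 30/1 = 30: (m_9, d_9) = (m_1, d_1) = (26, 30), so from here the quotients repeat a_1, ..., a_8; the period length is 8.
Hence the expansion of sqrt(706) is a_0 = 26 followed by the repeating block 1, 1, 3, 26, 3, 1, 1, 52 (period 8).

[26; overline(1, 1, 3, 26, 3, 1, 1, 52)]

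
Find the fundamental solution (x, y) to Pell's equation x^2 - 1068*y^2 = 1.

First expand sqrt(1068) as a continued fraction. With x_i = (sqrt(1068) + m_i)/d_i and (m_0, d_0) = (0, 1): a_0 = floor(sqrt(1068)) = 32, since 32^2 = 1024 <= 1068 < 1089 = 33^2.
Iterate m_{i+1} = d_i*a_i - m_i, d_{i+1} = (1068 - m_{i+1}^2)/d_i, a_{i+1} = floor((a_0 + m_{i+1})/d_{i+1}):
  m_1 = 1*32 - 0 = 32, d_1 = (1068 - 32^2)/1 = 44/1 = 44, a_1 = floor((32 + 32)/44) = 1.
  m_2 = 44*1 - 32 = 12, d_2 = (1068 - 12^2)/44 = 924/44 = 21, a_2 = floor((32 + 12)/21) = 2.
  m_3 = 21*2 - 12 = 30, d_3 = (1068 - 30^2)/21 = 168/21 = 8, a_3 = floor((32 + 30)/8) = 7.
  m_4 = 8*7 - 30 = 26, d_4 = (1068 - 26^2)/8 = 392/8 = 49, a_4 = floor((32 + 26)/49) = 1.
  m_5 = 49*1 - 26 = 23, d_5 = (1068 - 23^2)/49 = 539/49 = 11, a_5 = floor((32 + 23)/11) = 5.
  m_6 = 11*5 - 23 = 32, d_6 = (1068 - 32^2)/11 = 44/11 = 4, a_6 = floor((32 + 32)/4) = 16.
  m_7 = 4*16 - 32 = 32, d_7 = (1068 - 32^2)/4 = 44/4 = 11, a_7 = floor((32 + 32)/11) = 5.
  m_8 = 11*5 - 32 = 23, d_8 = (1068 - 23^2)/11 = 539/11 = 49, a_8 = floor((32 + 23)/49) = 1.
  m_9 = 49*1 - 23 = 26, d_9 = (1068 - 26^2)/49 = 392/49 = 8, a_9 = floor((32 + 26)/8) = 7.
  m_10 = 8*7 - 26 = 30, d_10 = (1068 - 30^2)/8 = 168/8 = 21, a_10 = floor((32 + 30)/21) = 2.
  m_11 = 21*2 - 30 = 12, d_11 = (1068 - 12^2)/21 = 924/21 = 44, a_11 = floor((32 + 12)/44) = 1.
  m_12 = 44*1 - 12 = 32, d_12 = (1068 - 32^2)/44 = 44/44 = 1, a_12 = floor((32 + 32)/1) = 64.
  m_13 = 1*64 - 32 = 32, d_13 = (1068 - 32^2)/1 = 44/1 = 44: (m_13, d_13) = (m_1, d_1) = (32, 44), so from here the quotients repeat a_1, ..., a_12; the period length is 12.
So sqrt(1068) = [32; (1, 2, 7, 1, 5, 16, 5, 1, 7, 2, 1, 64)] with period length k = 12.
k is even, so the fundamental solution of x^2 - 1068y^2 = 1 is (p_{k-1}, q_{k-1}) = (p_11, q_11); compute convergents through index 11.
Convergents (p_i = a_i*p_{i-1} + p_{i-2}, q_i = a_i*q_{i-1} + q_{i-2} with p_{-2}=0, p_{-1}=1, q_{-2}=1, q_{-1}=0):
  i=0: a_0=32, p_0 = 32*1 + 0 = 32, q_0 = 32*0 + 1 = 1.
  i=1: a_1=1, p_1 = 1*32 + 1 = 33, q_1 = 1*1 + 0 = 1.
  i=2: a_2=2, p_2 = 2*33 + 32 = 98, q_2 = 2*1 + 1 = 3.
  i=3: a_3=7, p_3 = 7*98 + 33 = 719, q_3 = 7*3 + 1 = 22.
  i=4: a_4=1, p_4 = 1*719 + 98 = 817, q_4 = 1*22 + 3 = 25.
  i=5: a_5=5, p_5 = 5*817 + 719 = 4804, q_5 = 5*25 + 22 = 147.
  i=6: a_6=16, p_6 = 16*4804 + 817 = 77681, q_6 = 16*147 + 25 = 2377.
  i=7: a_7=5, p_7 = 5*77681 + 4804 = 393209, q_7 = 5*2377 + 147 = 12032.
  i=8: a_8=1, p_8 = 1*393209 + 77681 = 470890, q_8 = 1*12032 + 2377 = 14409.
  i=9: a_9=7, p_9 = 7*470890 + 393209 = 3689439, q_9 = 7*14409 + 12032 = 112895.
  i=10: a_10=2, p_10 = 2*3689439 + 470890 = 7849768, q_10 = 2*112895 + 14409 = 240199.
  i=11: a_11=1, p_11 = 1*7849768 + 3689439 = 11539207, q_11 = 1*240199 + 112895 = 353094.
Check: 11539207^2 - 1068*353094^2 = 133153298188849 - 133153298188848 = 1, so (x, y) = (11539207, 353094) solves the equation, and by the theorem it is the least positive solution.

(x, y) = (11539207, 353094)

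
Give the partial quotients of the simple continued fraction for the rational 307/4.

[76; 1, 3]

Run the Euclidean algorithm on 307 and 4; the successive quotients are the partial quotients a_0, a_1, ... (each step inverts the fractional part left over by the previous one):
  307 = 76*4 + 3, so a_0 = 76.
  4 = 1*3 + 1, so a_1 = 1.
  3 = 3*1 + 0, so a_2 = 3.
The remainder reaches 0 after 3 divisions, so the expansion has 3 partial quotients, read off in order.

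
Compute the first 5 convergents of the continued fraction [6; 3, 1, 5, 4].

Using the convergent recurrence p_i = a_i*p_{i-1} + p_{i-2}, q_i = a_i*q_{i-1} + q_{i-2} with p_{-2}=0, p_{-1}=1, q_{-2}=1, q_{-1}=0:
  i=0: a_0=6, p_0 = 6*1 + 0 = 6, q_0 = 6*0 + 1 = 1.
  i=1: a_1=3, p_1 = 3*6 + 1 = 19, q_1 = 3*1 + 0 = 3.
  i=2: a_2=1, p_2 = 1*19 + 6 = 25, q_2 = 1*3 + 1 = 4.
  i=3: a_3=5, p_3 = 5*25 + 19 = 144, q_3 = 5*4 + 3 = 23.
  i=4: a_4=4, p_4 = 4*144 + 25 = 601, q_4 = 4*23 + 4 = 96.

6/1, 19/3, 25/4, 144/23, 601/96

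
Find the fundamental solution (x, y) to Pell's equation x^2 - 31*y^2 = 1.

(x, y) = (1520, 273)

First expand sqrt(31) as a continued fraction. With x_i = (sqrt(31) + m_i)/d_i and (m_0, d_0) = (0, 1): a_0 = floor(sqrt(31)) = 5, since 5^2 = 25 <= 31 < 36 = 6^2.
Iterate m_{i+1} = d_i*a_i - m_i, d_{i+1} = (31 - m_{i+1}^2)/d_i, a_{i+1} = floor((a_0 + m_{i+1})/d_{i+1}):
  m_1 = 1*5 - 0 = 5, d_1 = (31 - 5^2)/1 = 6/1 = 6, a_1 = floor((5 + 5)/6) = 1.
  m_2 = 6*1 - 5 = 1, d_2 = (31 - 1^2)/6 = 30/6 = 5, a_2 = floor((5 + 1)/5) = 1.
  m_3 = 5*1 - 1 = 4, d_3 = (31 - 4^2)/5 = 15/5 = 3, a_3 = floor((5 + 4)/3) = 3.
  m_4 = 3*3 - 4 = 5, d_4 = (31 - 5^2)/3 = 6/3 = 2, a_4 = floor((5 + 5)/2) = 5.
  m_5 = 2*5 - 5 = 5, d_5 = (31 - 5^2)/2 = 6/2 = 3, a_5 = floor((5 + 5)/3) = 3.
  m_6 = 3*3 - 5 = 4, d_6 = (31 - 4^2)/3 = 15/3 = 5, a_6 = floor((5 + 4)/5) = 1.
  m_7 = 5*1 - 4 = 1, d_7 = (31 - 1^2)/5 = 30/5 = 6, a_7 = floor((5 + 1)/6) = 1.
  m_8 = 6*1 - 1 = 5, d_8 = (31 - 5^2)/6 = 6/6 = 1, a_8 = floor((5 + 5)/1) = 10.
  m_9 = 1*10 - 5 = 5, d_9 = (31 - 5^2)/1 = 6/1 = 6: (m_9, d_9) = (m_1, d_1) = (5, 6), so from here the quotients repeat a_1, ..., a_8; the period length is 8.
So sqrt(31) = [5; (1, 1, 3, 5, 3, 1, 1, 10)] with period length k = 8.
k is even, so the fundamental solution of x^2 - 31y^2 = 1 is (p_{k-1}, q_{k-1}) = (p_7, q_7); compute convergents through index 7.
Convergents (p_i = a_i*p_{i-1} + p_{i-2}, q_i = a_i*q_{i-1} + q_{i-2} with p_{-2}=0, p_{-1}=1, q_{-2}=1, q_{-1}=0):
  i=0: a_0=5, p_0 = 5*1 + 0 = 5, q_0 = 5*0 + 1 = 1.
  i=1: a_1=1, p_1 = 1*5 + 1 = 6, q_1 = 1*1 + 0 = 1.
  i=2: a_2=1, p_2 = 1*6 + 5 = 11, q_2 = 1*1 + 1 = 2.
  i=3: a_3=3, p_3 = 3*11 + 6 = 39, q_3 = 3*2 + 1 = 7.
  i=4: a_4=5, p_4 = 5*39 + 11 = 206, q_4 = 5*7 + 2 = 37.
  i=5: a_5=3, p_5 = 3*206 + 39 = 657, q_5 = 3*37 + 7 = 118.
  i=6: a_6=1, p_6 = 1*657 + 206 = 863, q_6 = 1*118 + 37 = 155.
  i=7: a_7=1, p_7 = 1*863 + 657 = 1520, q_7 = 1*155 + 118 = 273.
Check: 1520^2 - 31*273^2 = 2310400 - 2310399 = 1, so (x, y) = (1520, 273) solves the equation, and by the theorem it is the least positive solution.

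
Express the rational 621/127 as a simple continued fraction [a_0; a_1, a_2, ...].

Run the Euclidean algorithm on 621 and 127; the successive quotients are the partial quotients a_0, a_1, ... (each step inverts the fractional part left over by the previous one):
  621 = 4*127 + 113, so a_0 = 4.
  127 = 1*113 + 14, so a_1 = 1.
  113 = 8*14 + 1, so a_2 = 8.
  14 = 14*1 + 0, so a_3 = 14.
The remainder reaches 0 after 4 divisions, so the expansion has 4 partial quotients, read off in order.

[4; 1, 8, 14]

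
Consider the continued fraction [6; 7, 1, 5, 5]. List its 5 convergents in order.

Using the convergent recurrence p_i = a_i*p_{i-1} + p_{i-2}, q_i = a_i*q_{i-1} + q_{i-2} with p_{-2}=0, p_{-1}=1, q_{-2}=1, q_{-1}=0:
  i=0: a_0=6, p_0 = 6*1 + 0 = 6, q_0 = 6*0 + 1 = 1.
  i=1: a_1=7, p_1 = 7*6 + 1 = 43, q_1 = 7*1 + 0 = 7.
  i=2: a_2=1, p_2 = 1*43 + 6 = 49, q_2 = 1*7 + 1 = 8.
  i=3: a_3=5, p_3 = 5*49 + 43 = 288, q_3 = 5*8 + 7 = 47.
  i=4: a_4=5, p_4 = 5*288 + 49 = 1489, q_4 = 5*47 + 8 = 243.

6/1, 43/7, 49/8, 288/47, 1489/243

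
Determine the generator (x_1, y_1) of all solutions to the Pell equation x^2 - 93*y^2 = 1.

(x, y) = (12151, 1260)

First expand sqrt(93) as a continued fraction. With x_i = (sqrt(93) + m_i)/d_i and (m_0, d_0) = (0, 1): a_0 = floor(sqrt(93)) = 9, since 9^2 = 81 <= 93 < 100 = 10^2.
Iterate m_{i+1} = d_i*a_i - m_i, d_{i+1} = (93 - m_{i+1}^2)/d_i, a_{i+1} = floor((a_0 + m_{i+1})/d_{i+1}):
  m_1 = 1*9 - 0 = 9, d_1 = (93 - 9^2)/1 = 12/1 = 12, a_1 = floor((9 + 9)/12) = 1.
  m_2 = 12*1 - 9 = 3, d_2 = (93 - 3^2)/12 = 84/12 = 7, a_2 = floor((9 + 3)/7) = 1.
  m_3 = 7*1 - 3 = 4, d_3 = (93 - 4^2)/7 = 77/7 = 11, a_3 = floor((9 + 4)/11) = 1.
  m_4 = 11*1 - 4 = 7, d_4 = (93 - 7^2)/11 = 44/11 = 4, a_4 = floor((9 + 7)/4) = 4.
  m_5 = 4*4 - 7 = 9, d_5 = (93 - 9^2)/4 = 12/4 = 3, a_5 = floor((9 + 9)/3) = 6.
  m_6 = 3*6 - 9 = 9, d_6 = (93 - 9^2)/3 = 12/3 = 4, a_6 = floor((9 + 9)/4) = 4.
  m_7 = 4*4 - 9 = 7, d_7 = (93 - 7^2)/4 = 44/4 = 11, a_7 = floor((9 + 7)/11) = 1.
  m_8 = 11*1 - 7 = 4, d_8 = (93 - 4^2)/11 = 77/11 = 7, a_8 = floor((9 + 4)/7) = 1.
  m_9 = 7*1 - 4 = 3, d_9 = (93 - 3^2)/7 = 84/7 = 12, a_9 = floor((9 + 3)/12) = 1.
  m_10 = 12*1 - 3 = 9, d_10 = (93 - 9^2)/12 = 12/12 = 1, a_10 = floor((9 + 9)/1) = 18.
  m_11 = 1*18 - 9 = 9, d_11 = (93 - 9^2)/1 = 12/1 = 12: (m_11, d_11) = (m_1, d_1) = (9, 12), so from here the quotients repeat a_1, ..., a_10; the period length is 10.
So sqrt(93) = [9; (1, 1, 1, 4, 6, 4, 1, 1, 1, 18)] with period length k = 10.
k is even, so the fundamental solution of x^2 - 93y^2 = 1 is (p_{k-1}, q_{k-1}) = (p_9, q_9); compute convergents through index 9.
Convergents (p_i = a_i*p_{i-1} + p_{i-2}, q_i = a_i*q_{i-1} + q_{i-2} with p_{-2}=0, p_{-1}=1, q_{-2}=1, q_{-1}=0):
  i=0: a_0=9, p_0 = 9*1 + 0 = 9, q_0 = 9*0 + 1 = 1.
  i=1: a_1=1, p_1 = 1*9 + 1 = 10, q_1 = 1*1 + 0 = 1.
  i=2: a_2=1, p_2 = 1*10 + 9 = 19, q_2 = 1*1 + 1 = 2.
  i=3: a_3=1, p_3 = 1*19 + 10 = 29, q_3 = 1*2 + 1 = 3.
  i=4: a_4=4, p_4 = 4*29 + 19 = 135, q_4 = 4*3 + 2 = 14.
  i=5: a_5=6, p_5 = 6*135 + 29 = 839, q_5 = 6*14 + 3 = 87.
  i=6: a_6=4, p_6 = 4*839 + 135 = 3491, q_6 = 4*87 + 14 = 362.
  i=7: a_7=1, p_7 = 1*3491 + 839 = 4330, q_7 = 1*362 + 87 = 449.
  i=8: a_8=1, p_8 = 1*4330 + 3491 = 7821, q_8 = 1*449 + 362 = 811.
  i=9: a_9=1, p_9 = 1*7821 + 4330 = 12151, q_9 = 1*811 + 449 = 1260.
Check: 12151^2 - 93*1260^2 = 147646801 - 147646800 = 1, so (x, y) = (12151, 1260) solves the equation, and by the theorem it is the least positive solution.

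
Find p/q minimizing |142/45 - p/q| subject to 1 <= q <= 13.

41/13

Expand x = 142/45 as a continued fraction with the Euclidean algorithm:
  142 = 3*45 + 7, so a_0 = 3.
  45 = 6*7 + 3, so a_1 = 6.
  7 = 2*3 + 1, so a_2 = 2.
  3 = 3*1 + 0, so a_3 = 3.
so x = [3; 6, 2, 3].
Convergents (p_i = a_i*p_{i-1} + p_{i-2}, q_i = a_i*q_{i-1} + q_{i-2} with p_{-2}=0, p_{-1}=1, q_{-2}=1, q_{-1}=0), until the denominator exceeds 13:
  i=0: a_0=3, p_0 = 3*1 + 0 = 3, q_0 = 3*0 + 1 = 1.
  i=1: a_1=6, p_1 = 6*3 + 1 = 19, q_1 = 6*1 + 0 = 6.
  i=2: a_2=2, p_2 = 2*19 + 3 = 41, q_2 = 2*6 + 1 = 13.
  i=3: a_3=3, p_3 = 3*41 + 19 = 142, q_3 = 3*13 + 6 = 45.
q_3 = 45 > 13, so the last convergent with denominator <= 13 is p_2/q_2 = 41/13.
The closest fraction with denominator <= 13 is either p_2/q_2 or the intermediate fraction (k*p_2 + p_1)/(k*q_2 + q_1) with the largest k >= 1 whose denominator stays <= 13; these approach x as k grows, and every other convergent or intermediate fraction in range is farther away.
Largest k: floor((13 - q_1)/q_2) = floor((13 - 6)/13) = 0.
Since k = 0, no intermediate fraction beyond p_2/q_2 has denominator <= 13, so the convergent 41/13 is the closest (its error is |142*13 - 41*45|/(45*13) = 1/585).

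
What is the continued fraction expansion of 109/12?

[9; 12]

Run the Euclidean algorithm on 109 and 12; the successive quotients are the partial quotients a_0, a_1, ... (each step inverts the fractional part left over by the previous one):
  109 = 9*12 + 1, so a_0 = 9.
  12 = 12*1 + 0, so a_1 = 12.
The remainder reaches 0 after 2 divisions, so the expansion has 2 partial quotients, read off in order.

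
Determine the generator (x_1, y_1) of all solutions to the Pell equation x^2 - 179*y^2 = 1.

(x, y) = (4190210, 313191)

First expand sqrt(179) as a continued fraction. With x_i = (sqrt(179) + m_i)/d_i and (m_0, d_0) = (0, 1): a_0 = floor(sqrt(179)) = 13, since 13^2 = 169 <= 179 < 196 = 14^2.
Iterate m_{i+1} = d_i*a_i - m_i, d_{i+1} = (179 - m_{i+1}^2)/d_i, a_{i+1} = floor((a_0 + m_{i+1})/d_{i+1}):
  m_1 = 1*13 - 0 = 13, d_1 = (179 - 13^2)/1 = 10/1 = 10, a_1 = floor((13 + 13)/10) = 2.
  m_2 = 10*2 - 13 = 7, d_2 = (179 - 7^2)/10 = 130/10 = 13, a_2 = floor((13 + 7)/13) = 1.
  m_3 = 13*1 - 7 = 6, d_3 = (179 - 6^2)/13 = 143/13 = 11, a_3 = floor((13 + 6)/11) = 1.
  m_4 = 11*1 - 6 = 5, d_4 = (179 - 5^2)/11 = 154/11 = 14, a_4 = floor((13 + 5)/14) = 1.
  m_5 = 14*1 - 5 = 9, d_5 = (179 - 9^2)/14 = 98/14 = 7, a_5 = floor((13 + 9)/7) = 3.
  m_6 = 7*3 - 9 = 12, d_6 = (179 - 12^2)/7 = 35/7 = 5, a_6 = floor((13 + 12)/5) = 5.
  m_7 = 5*5 - 12 = 13, d_7 = (179 - 13^2)/5 = 10/5 = 2, a_7 = floor((13 + 13)/2) = 13.
  m_8 = 2*13 - 13 = 13, d_8 = (179 - 13^2)/2 = 10/2 = 5, a_8 = floor((13 + 13)/5) = 5.
  m_9 = 5*5 - 13 = 12, d_9 = (179 - 12^2)/5 = 35/5 = 7, a_9 = floor((13 + 12)/7) = 3.
  m_10 = 7*3 - 12 = 9, d_10 = (179 - 9^2)/7 = 98/7 = 14, a_10 = floor((13 + 9)/14) = 1.
  m_11 = 14*1 - 9 = 5, d_11 = (179 - 5^2)/14 = 154/14 = 11, a_11 = floor((13 + 5)/11) = 1.
  m_12 = 11*1 - 5 = 6, d_12 = (179 - 6^2)/11 = 143/11 = 13, a_12 = floor((13 + 6)/13) = 1.
  m_13 = 13*1 - 6 = 7, d_13 = (179 - 7^2)/13 = 130/13 = 10, a_13 = floor((13 + 7)/10) = 2.
  m_14 = 10*2 - 7 = 13, d_14 = (179 - 13^2)/10 = 10/10 = 1, a_14 = floor((13 + 13)/1) = 26.
  m_15 = 1*26 - 13 = 13, d_15 = (179 - 13^2)/1 = 10/1 = 10: (m_15, d_15) = (m_1, d_1) = (13, 10), so from here the quotients repeat a_1, ..., a_14; the period length is 14.
So sqrt(179) = [13; (2, 1, 1, 1, 3, 5, 13, 5, 3, 1, 1, 1, 2, 26)] with period length k = 14.
k is even, so the fundamental solution of x^2 - 179y^2 = 1 is (p_{k-1}, q_{k-1}) = (p_13, q_13); compute convergents through index 13.
Convergents (p_i = a_i*p_{i-1} + p_{i-2}, q_i = a_i*q_{i-1} + q_{i-2} with p_{-2}=0, p_{-1}=1, q_{-2}=1, q_{-1}=0):
  i=0: a_0=13, p_0 = 13*1 + 0 = 13, q_0 = 13*0 + 1 = 1.
  i=1: a_1=2, p_1 = 2*13 + 1 = 27, q_1 = 2*1 + 0 = 2.
  i=2: a_2=1, p_2 = 1*27 + 13 = 40, q_2 = 1*2 + 1 = 3.
  i=3: a_3=1, p_3 = 1*40 + 27 = 67, q_3 = 1*3 + 2 = 5.
  i=4: a_4=1, p_4 = 1*67 + 40 = 107, q_4 = 1*5 + 3 = 8.
  i=5: a_5=3, p_5 = 3*107 + 67 = 388, q_5 = 3*8 + 5 = 29.
  i=6: a_6=5, p_6 = 5*388 + 107 = 2047, q_6 = 5*29 + 8 = 153.
  i=7: a_7=13, p_7 = 13*2047 + 388 = 26999, q_7 = 13*153 + 29 = 2018.
  i=8: a_8=5, p_8 = 5*26999 + 2047 = 137042, q_8 = 5*2018 + 153 = 10243.
  i=9: a_9=3, p_9 = 3*137042 + 26999 = 438125, q_9 = 3*10243 + 2018 = 32747.
  i=10: a_10=1, p_10 = 1*438125 + 137042 = 575167, q_10 = 1*32747 + 10243 = 42990.
  i=11: a_11=1, p_11 = 1*575167 + 438125 = 1013292, q_11 = 1*42990 + 32747 = 75737.
  i=12: a_12=1, p_12 = 1*1013292 + 575167 = 1588459, q_12 = 1*75737 + 42990 = 118727.
  i=13: a_13=2, p_13 = 2*1588459 + 1013292 = 4190210, q_13 = 2*118727 + 75737 = 313191.
Check: 4190210^2 - 179*313191^2 = 17557859844100 - 17557859844099 = 1, so (x, y) = (4190210, 313191) solves the equation, and by the theorem it is the least positive solution.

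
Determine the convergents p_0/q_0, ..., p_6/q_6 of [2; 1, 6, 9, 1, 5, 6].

Using the convergent recurrence p_i = a_i*p_{i-1} + p_{i-2}, q_i = a_i*q_{i-1} + q_{i-2} with p_{-2}=0, p_{-1}=1, q_{-2}=1, q_{-1}=0:
  i=0: a_0=2, p_0 = 2*1 + 0 = 2, q_0 = 2*0 + 1 = 1.
  i=1: a_1=1, p_1 = 1*2 + 1 = 3, q_1 = 1*1 + 0 = 1.
  i=2: a_2=6, p_2 = 6*3 + 2 = 20, q_2 = 6*1 + 1 = 7.
  i=3: a_3=9, p_3 = 9*20 + 3 = 183, q_3 = 9*7 + 1 = 64.
  i=4: a_4=1, p_4 = 1*183 + 20 = 203, q_4 = 1*64 + 7 = 71.
  i=5: a_5=5, p_5 = 5*203 + 183 = 1198, q_5 = 5*71 + 64 = 419.
  i=6: a_6=6, p_6 = 6*1198 + 203 = 7391, q_6 = 6*419 + 71 = 2585.

2/1, 3/1, 20/7, 183/64, 203/71, 1198/419, 7391/2585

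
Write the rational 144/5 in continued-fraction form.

Run the Euclidean algorithm on 144 and 5; the successive quotients are the partial quotients a_0, a_1, ... (each step inverts the fractional part left over by the previous one):
  144 = 28*5 + 4, so a_0 = 28.
  5 = 1*4 + 1, so a_1 = 1.
  4 = 4*1 + 0, so a_2 = 4.
The remainder reaches 0 after 3 divisions, so the expansion has 3 partial quotients, read off in order.

[28; 1, 4]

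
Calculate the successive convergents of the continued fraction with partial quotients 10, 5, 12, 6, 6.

10/1, 51/5, 622/61, 3783/371, 23320/2287

Using the convergent recurrence p_i = a_i*p_{i-1} + p_{i-2}, q_i = a_i*q_{i-1} + q_{i-2} with p_{-2}=0, p_{-1}=1, q_{-2}=1, q_{-1}=0:
  i=0: a_0=10, p_0 = 10*1 + 0 = 10, q_0 = 10*0 + 1 = 1.
  i=1: a_1=5, p_1 = 5*10 + 1 = 51, q_1 = 5*1 + 0 = 5.
  i=2: a_2=12, p_2 = 12*51 + 10 = 622, q_2 = 12*5 + 1 = 61.
  i=3: a_3=6, p_3 = 6*622 + 51 = 3783, q_3 = 6*61 + 5 = 371.
  i=4: a_4=6, p_4 = 6*3783 + 622 = 23320, q_4 = 6*371 + 61 = 2287.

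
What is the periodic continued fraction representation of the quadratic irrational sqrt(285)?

[16; (1, 7, 2, 7, 1, 32)]

Write x_i = (sqrt(285) + m_i)/d_i with (m_0, d_0) = (0, 1). a_0 = floor(sqrt(285)) = 16, since 16^2 = 256 <= 285 < 289 = 17^2.
Iterate m_{i+1} = d_i*a_i - m_i, d_{i+1} = (285 - m_{i+1}^2)/d_i, a_{i+1} = floor((a_0 + m_{i+1})/d_{i+1}):
  m_1 = 1*16 - 0 = 16, d_1 = (285 - 16^2)/1 = 29/1 = 29, a_1 = floor((16 + 16)/29) = 1.
  m_2 = 29*1 - 16 = 13, d_2 = (285 - 13^2)/29 = 116/29 = 4, a_2 = floor((16 + 13)/4) = 7.
  m_3 = 4*7 - 13 = 15, d_3 = (285 - 15^2)/4 = 60/4 = 15, a_3 = floor((16 + 15)/15) = 2.
  m_4 = 15*2 - 15 = 15, d_4 = (285 - 15^2)/15 = 60/15 = 4, a_4 = floor((16 + 15)/4) = 7.
  m_5 = 4*7 - 15 = 13, d_5 = (285 - 13^2)/4 = 116/4 = 29, a_5 = floor((16 + 13)/29) = 1.
  m_6 = 29*1 - 13 = 16, d_6 = (285 - 16^2)/29 = 29/29 = 1, a_6 = floor((16 + 16)/1) = 32.
  m_7 = 1*32 - 16 = 16, d_7 = (285 - 16^2)/1 = 29/1 = 29: (m_7, d_7) = (m_1, d_1) = (16, 29), so from here the quotients repeat a_1, ..., a_6; the period length is 6.
Hence the expansion of sqrt(285) is a_0 = 16 followed by the repeating block 1, 7, 2, 7, 1, 32 (period 6).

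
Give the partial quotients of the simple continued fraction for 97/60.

Run the Euclidean algorithm on 97 and 60; the successive quotients are the partial quotients a_0, a_1, ... (each step inverts the fractional part left over by the previous one):
  97 = 1*60 + 37, so a_0 = 1.
  60 = 1*37 + 23, so a_1 = 1.
  37 = 1*23 + 14, so a_2 = 1.
  23 = 1*14 + 9, so a_3 = 1.
  14 = 1*9 + 5, so a_4 = 1.
  9 = 1*5 + 4, so a_5 = 1.
  5 = 1*4 + 1, so a_6 = 1.
  4 = 4*1 + 0, so a_7 = 4.
The remainder reaches 0 after 8 divisions, so the expansion has 8 partial quotients, read off in order.

[1; 1, 1, 1, 1, 1, 1, 4]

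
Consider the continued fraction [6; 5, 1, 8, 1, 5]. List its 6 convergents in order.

6/1, 31/5, 37/6, 327/53, 364/59, 2147/348

Using the convergent recurrence p_i = a_i*p_{i-1} + p_{i-2}, q_i = a_i*q_{i-1} + q_{i-2} with p_{-2}=0, p_{-1}=1, q_{-2}=1, q_{-1}=0:
  i=0: a_0=6, p_0 = 6*1 + 0 = 6, q_0 = 6*0 + 1 = 1.
  i=1: a_1=5, p_1 = 5*6 + 1 = 31, q_1 = 5*1 + 0 = 5.
  i=2: a_2=1, p_2 = 1*31 + 6 = 37, q_2 = 1*5 + 1 = 6.
  i=3: a_3=8, p_3 = 8*37 + 31 = 327, q_3 = 8*6 + 5 = 53.
  i=4: a_4=1, p_4 = 1*327 + 37 = 364, q_4 = 1*53 + 6 = 59.
  i=5: a_5=5, p_5 = 5*364 + 327 = 2147, q_5 = 5*59 + 53 = 348.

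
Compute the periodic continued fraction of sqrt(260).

Write x_i = (sqrt(260) + m_i)/d_i with (m_0, d_0) = (0, 1). a_0 = floor(sqrt(260)) = 16, since 16^2 = 256 <= 260 < 289 = 17^2.
Iterate m_{i+1} = d_i*a_i - m_i, d_{i+1} = (260 - m_{i+1}^2)/d_i, a_{i+1} = floor((a_0 + m_{i+1})/d_{i+1}):
  m_1 = 1*16 - 0 = 16, d_1 = (260 - 16^2)/1 = 4/1 = 4, a_1 = floor((16 + 16)/4) = 8.
  m_2 = 4*8 - 16 = 16, d_2 = (260 - 16^2)/4 = 4/4 = 1, a_2 = floor((16 + 16)/1) = 32.
  m_3 = 1*32 - 16 = 16, d_3 = (260 - 16^2)/1 = 4/1 = 4: (m_3, d_3) = (m_1, d_1) = (16, 4), so from here the quotients repeat a_1, a_2; the period length is 2.
Hence the expansion of sqrt(260) is a_0 = 16 followed by the repeating block 8, 32 (period 2).

[16; (8, 32)]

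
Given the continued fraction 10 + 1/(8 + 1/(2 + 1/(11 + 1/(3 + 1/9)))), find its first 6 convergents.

10/1, 81/8, 172/17, 1973/195, 6091/602, 56792/5613

Using the convergent recurrence p_i = a_i*p_{i-1} + p_{i-2}, q_i = a_i*q_{i-1} + q_{i-2} with p_{-2}=0, p_{-1}=1, q_{-2}=1, q_{-1}=0:
  i=0: a_0=10, p_0 = 10*1 + 0 = 10, q_0 = 10*0 + 1 = 1.
  i=1: a_1=8, p_1 = 8*10 + 1 = 81, q_1 = 8*1 + 0 = 8.
  i=2: a_2=2, p_2 = 2*81 + 10 = 172, q_2 = 2*8 + 1 = 17.
  i=3: a_3=11, p_3 = 11*172 + 81 = 1973, q_3 = 11*17 + 8 = 195.
  i=4: a_4=3, p_4 = 3*1973 + 172 = 6091, q_4 = 3*195 + 17 = 602.
  i=5: a_5=9, p_5 = 9*6091 + 1973 = 56792, q_5 = 9*602 + 195 = 5613.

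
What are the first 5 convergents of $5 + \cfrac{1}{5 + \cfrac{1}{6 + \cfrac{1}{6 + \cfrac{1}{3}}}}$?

Using the convergent recurrence p_i = a_i*p_{i-1} + p_{i-2}, q_i = a_i*q_{i-1} + q_{i-2} with p_{-2}=0, p_{-1}=1, q_{-2}=1, q_{-1}=0:
  i=0: a_0=5, p_0 = 5*1 + 0 = 5, q_0 = 5*0 + 1 = 1.
  i=1: a_1=5, p_1 = 5*5 + 1 = 26, q_1 = 5*1 + 0 = 5.
  i=2: a_2=6, p_2 = 6*26 + 5 = 161, q_2 = 6*5 + 1 = 31.
  i=3: a_3=6, p_3 = 6*161 + 26 = 992, q_3 = 6*31 + 5 = 191.
  i=4: a_4=3, p_4 = 3*992 + 161 = 3137, q_4 = 3*191 + 31 = 604.

5/1, 26/5, 161/31, 992/191, 3137/604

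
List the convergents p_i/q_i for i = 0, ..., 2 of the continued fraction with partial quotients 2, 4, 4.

Using the convergent recurrence p_i = a_i*p_{i-1} + p_{i-2}, q_i = a_i*q_{i-1} + q_{i-2} with p_{-2}=0, p_{-1}=1, q_{-2}=1, q_{-1}=0:
  i=0: a_0=2, p_0 = 2*1 + 0 = 2, q_0 = 2*0 + 1 = 1.
  i=1: a_1=4, p_1 = 4*2 + 1 = 9, q_1 = 4*1 + 0 = 4.
  i=2: a_2=4, p_2 = 4*9 + 2 = 38, q_2 = 4*4 + 1 = 17.

2/1, 9/4, 38/17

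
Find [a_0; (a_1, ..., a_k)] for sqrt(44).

Write x_i = (sqrt(44) + m_i)/d_i with (m_0, d_0) = (0, 1). a_0 = floor(sqrt(44)) = 6, since 6^2 = 36 <= 44 < 49 = 7^2.
Iterate m_{i+1} = d_i*a_i - m_i, d_{i+1} = (44 - m_{i+1}^2)/d_i, a_{i+1} = floor((a_0 + m_{i+1})/d_{i+1}):
  m_1 = 1*6 - 0 = 6, d_1 = (44 - 6^2)/1 = 8/1 = 8, a_1 = floor((6 + 6)/8) = 1.
  m_2 = 8*1 - 6 = 2, d_2 = (44 - 2^2)/8 = 40/8 = 5, a_2 = floor((6 + 2)/5) = 1.
  m_3 = 5*1 - 2 = 3, d_3 = (44 - 3^2)/5 = 35/5 = 7, a_3 = floor((6 + 3)/7) = 1.
  m_4 = 7*1 - 3 = 4, d_4 = (44 - 4^2)/7 = 28/7 = 4, a_4 = floor((6 + 4)/4) = 2.
  m_5 = 4*2 - 4 = 4, d_5 = (44 - 4^2)/4 = 28/4 = 7, a_5 = floor((6 + 4)/7) = 1.
  m_6 = 7*1 - 4 = 3, d_6 = (44 - 3^2)/7 = 35/7 = 5, a_6 = floor((6 + 3)/5) = 1.
  m_7 = 5*1 - 3 = 2, d_7 = (44 - 2^2)/5 = 40/5 = 8, a_7 = floor((6 + 2)/8) = 1.
  m_8 = 8*1 - 2 = 6, d_8 = (44 - 6^2)/8 = 8/8 = 1, a_8 = floor((6 + 6)/1) = 12.
  m_9 = 1*12 - 6 = 6, d_9 = (44 - 6^2)/1 = 8/1 = 8: (m_9, d_9) = (m_1, d_1) = (6, 8), so from here the quotients repeat a_1, ..., a_8; the period length is 8.
Hence the expansion of sqrt(44) is a_0 = 6 followed by the repeating block 1, 1, 1, 2, 1, 1, 1, 12 (period 8).

[6; (1, 1, 1, 2, 1, 1, 1, 12)]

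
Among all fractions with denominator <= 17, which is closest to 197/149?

Expand x = 197/149 as a continued fraction with the Euclidean algorithm:
  197 = 1*149 + 48, so a_0 = 1.
  149 = 3*48 + 5, so a_1 = 3.
  48 = 9*5 + 3, so a_2 = 9.
  5 = 1*3 + 2, so a_3 = 1.
  3 = 1*2 + 1, so a_4 = 1.
  2 = 2*1 + 0, so a_5 = 2.
so x = [1; 3, 9, 1, 1, 2].
Convergents (p_i = a_i*p_{i-1} + p_{i-2}, q_i = a_i*q_{i-1} + q_{i-2} with p_{-2}=0, p_{-1}=1, q_{-2}=1, q_{-1}=0), until the denominator exceeds 17:
  i=0: a_0=1, p_0 = 1*1 + 0 = 1, q_0 = 1*0 + 1 = 1.
  i=1: a_1=3, p_1 = 3*1 + 1 = 4, q_1 = 3*1 + 0 = 3.
  i=2: a_2=9, p_2 = 9*4 + 1 = 37, q_2 = 9*3 + 1 = 28.
q_2 = 28 > 17, so the last convergent with denominator <= 17 is p_1/q_1 = 4/3.
The closest fraction with denominator <= 17 is either p_1/q_1 or the intermediate fraction (k*p_1 + p_0)/(k*q_1 + q_0) with the largest k >= 1 whose denominator stays <= 17; these approach x as k grows, and every other convergent or intermediate fraction in range is farther away.
Largest k: floor((17 - q_0)/q_1) = floor((17 - 1)/3) = 5.
That gives (5*4 + 1)/(5*3 + 1) = 21/16.
Compare the errors: |x - 4/3| = |197*3 - 4*149|/(149*3) = 5/447, and |x - 21/16| = |197*16 - 21*149|/(149*16) = 23/2384.
Cross-multiplying, 23*447 = 10281 < 11920 = 5*2384, so 23/2384 is smaller: the intermediate fraction 21/16 is closer to x than 4/3.

21/16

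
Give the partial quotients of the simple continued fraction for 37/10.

Run the Euclidean algorithm on 37 and 10; the successive quotients are the partial quotients a_0, a_1, ... (each step inverts the fractional part left over by the previous one):
  37 = 3*10 + 7, so a_0 = 3.
  10 = 1*7 + 3, so a_1 = 1.
  7 = 2*3 + 1, so a_2 = 2.
  3 = 3*1 + 0, so a_3 = 3.
The remainder reaches 0 after 4 divisions, so the expansion has 4 partial quotients, read off in order.

[3; 1, 2, 3]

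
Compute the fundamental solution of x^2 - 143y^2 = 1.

First expand sqrt(143) as a continued fraction. With x_i = (sqrt(143) + m_i)/d_i and (m_0, d_0) = (0, 1): a_0 = floor(sqrt(143)) = 11, since 11^2 = 121 <= 143 < 144 = 12^2.
Iterate m_{i+1} = d_i*a_i - m_i, d_{i+1} = (143 - m_{i+1}^2)/d_i, a_{i+1} = floor((a_0 + m_{i+1})/d_{i+1}):
  m_1 = 1*11 - 0 = 11, d_1 = (143 - 11^2)/1 = 22/1 = 22, a_1 = floor((11 + 11)/22) = 1.
  m_2 = 22*1 - 11 = 11, d_2 = (143 - 11^2)/22 = 22/22 = 1, a_2 = floor((11 + 11)/1) = 22.
  m_3 = 1*22 - 11 = 11, d_3 = (143 - 11^2)/1 = 22/1 = 22: (m_3, d_3) = (m_1, d_1) = (11, 22), so from here the quotients repeat a_1, a_2; the period length is 2.
So sqrt(143) = [11; (1, 22)] with period length k = 2.
k is even, so the fundamental solution of x^2 - 143y^2 = 1 is (p_{k-1}, q_{k-1}) = (p_1, q_1); compute convergents through index 1.
Convergents (p_i = a_i*p_{i-1} + p_{i-2}, q_i = a_i*q_{i-1} + q_{i-2} with p_{-2}=0, p_{-1}=1, q_{-2}=1, q_{-1}=0):
  i=0: a_0=11, p_0 = 11*1 + 0 = 11, q_0 = 11*0 + 1 = 1.
  i=1: a_1=1, p_1 = 1*11 + 1 = 12, q_1 = 1*1 + 0 = 1.
Check: 12^2 - 143*1^2 = 144 - 143 = 1, so (x, y) = (12, 1) solves the equation, and by the theorem it is the least positive solution.

(x, y) = (12, 1)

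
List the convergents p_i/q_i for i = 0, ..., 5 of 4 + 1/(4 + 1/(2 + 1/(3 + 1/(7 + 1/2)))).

4/1, 17/4, 38/9, 131/31, 955/226, 2041/483

Using the convergent recurrence p_i = a_i*p_{i-1} + p_{i-2}, q_i = a_i*q_{i-1} + q_{i-2} with p_{-2}=0, p_{-1}=1, q_{-2}=1, q_{-1}=0:
  i=0: a_0=4, p_0 = 4*1 + 0 = 4, q_0 = 4*0 + 1 = 1.
  i=1: a_1=4, p_1 = 4*4 + 1 = 17, q_1 = 4*1 + 0 = 4.
  i=2: a_2=2, p_2 = 2*17 + 4 = 38, q_2 = 2*4 + 1 = 9.
  i=3: a_3=3, p_3 = 3*38 + 17 = 131, q_3 = 3*9 + 4 = 31.
  i=4: a_4=7, p_4 = 7*131 + 38 = 955, q_4 = 7*31 + 9 = 226.
  i=5: a_5=2, p_5 = 2*955 + 131 = 2041, q_5 = 2*226 + 31 = 483.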